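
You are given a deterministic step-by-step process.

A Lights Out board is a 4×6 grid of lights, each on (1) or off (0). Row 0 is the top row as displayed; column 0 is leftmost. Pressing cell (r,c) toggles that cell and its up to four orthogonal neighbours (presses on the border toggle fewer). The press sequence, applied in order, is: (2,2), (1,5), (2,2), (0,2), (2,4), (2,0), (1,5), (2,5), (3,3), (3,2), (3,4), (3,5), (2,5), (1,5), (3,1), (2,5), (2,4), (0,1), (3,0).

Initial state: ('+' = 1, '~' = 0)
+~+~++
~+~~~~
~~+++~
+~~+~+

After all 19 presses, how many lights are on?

11

[0] +~+~++
~+~~~~
~~+++~
+~~+~+
[1] +~+~++
~++~~~
~+~~+~
+~++~+
[2] +~+~+~
~++~++
~+~~++
+~++~+
[3] +~+~+~
~+~~++
~~++++
+~~+~+
[4] ++~++~
~++~++
~~++++
+~~+~+
[5] ++~++~
~++~~+
~~+~~~
+~~+++
[6] ++~++~
+++~~+
+++~~~
~~~+++
[7] ++~+++
+++~+~
+++~~+
~~~+++
[8] ++~+++
+++~++
+++~+~
~~~++~
[9] ++~+++
+++~++
+++++~
~~+~~~
[10] ++~+++
+++~++
++~++~
~+~+~~
[11] ++~+++
+++~++
++~+~~
~+~~++
[12] ++~+++
+++~++
++~+~+
~+~~~~
[13] ++~+++
+++~+~
++~++~
~+~~~+
[14] ++~++~
+++~~+
++~+++
~+~~~+
[15] ++~++~
+++~~+
+~~+++
+~+~~+
[16] ++~++~
+++~~~
+~~+~~
+~+~~~
[17] ++~++~
+++~+~
+~~~++
+~+~+~
[18] ~~+++~
+~+~+~
+~~~++
+~+~+~
[19] ~~+++~
+~+~+~
~~~~++
~++~+~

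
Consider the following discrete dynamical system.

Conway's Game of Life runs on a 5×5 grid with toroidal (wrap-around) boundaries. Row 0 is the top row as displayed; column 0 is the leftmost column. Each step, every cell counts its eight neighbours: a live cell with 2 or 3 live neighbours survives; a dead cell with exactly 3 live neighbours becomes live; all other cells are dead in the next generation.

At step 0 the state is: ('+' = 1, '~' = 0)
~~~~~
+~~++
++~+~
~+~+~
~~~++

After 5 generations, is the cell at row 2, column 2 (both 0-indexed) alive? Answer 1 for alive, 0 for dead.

1

gen 0: ~~~~~
+~~++
++~+~
~+~+~
~~~++
gen 1: +~~~~
++++~
~+~+~
~+~+~
~~+++
gen 2: +~~~~
+~~+~
~~~+~
++~~~
+++++
gen 3: ~~~~~
~~~~~
+++~~
~~~~~
~~++~
gen 4: ~~~~~
~+~~~
~+~~~
~~~+~
~~~~~
gen 5: ~~~~~
~~~~~
~~+~~
~~~~~
~~~~~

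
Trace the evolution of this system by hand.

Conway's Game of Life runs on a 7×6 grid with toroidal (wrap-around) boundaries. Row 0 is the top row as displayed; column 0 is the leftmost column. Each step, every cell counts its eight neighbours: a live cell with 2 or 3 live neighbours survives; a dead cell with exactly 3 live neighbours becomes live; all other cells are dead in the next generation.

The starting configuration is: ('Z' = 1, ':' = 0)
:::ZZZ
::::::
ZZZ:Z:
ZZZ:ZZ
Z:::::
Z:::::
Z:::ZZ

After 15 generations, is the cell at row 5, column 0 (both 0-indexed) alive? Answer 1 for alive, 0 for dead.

0

step 0: :::ZZZ
::::::
ZZZ:Z:
ZZZ:ZZ
Z:::::
Z:::::
Z:::ZZ
step 1: Z::Z::
ZZZ:::
::Z:Z:
::Z:Z:
::::::
ZZ::::
Z::Z::
step 2: Z::Z:Z
Z:Z::Z
::Z::Z
::::::
:Z::::
ZZ::::
Z:Z::Z
step 3: ::ZZ::
::ZZ::
ZZ:::Z
::::::
ZZ::::
::Z::Z
::Z:Z:
step 4: :Z::Z:
Z::ZZ:
ZZZ:::
:::::Z
ZZ::::
Z:ZZ:Z
:ZZ:Z:
step 5: ZZ::Z:
Z::ZZ:
ZZZZZ:
::Z::Z
:ZZ:Z:
:::ZZZ
::::Z:
step 6: ZZ::Z:
::::::
Z:::::
:::::Z
ZZZ:::
::Z::Z
Z:::::
step 7: ZZ:::Z
ZZ:::Z
::::::
:::::Z
ZZZ::Z
::Z::Z
Z:::::
step 8: ::::::
:Z:::Z
:::::Z
:Z:::Z
:ZZ:ZZ
::Z::Z
::::::
step 9: ::::::
Z:::::
::::ZZ
:ZZ::Z
:ZZZZZ
ZZZZZZ
::::::
step 10: ::::::
:::::Z
:Z::ZZ
:Z::::
::::::
::::::
ZZZZZZ
step 11: :ZZZ::
Z:::ZZ
::::ZZ
Z:::::
::::::
ZZZZZZ
ZZZZZZ
step 12: ::::::
ZZZ:::
::::Z:
:::::Z
::ZZZ:
::::::
::::::
step 13: :Z::::
:Z::::
ZZ:::Z
:::::Z
:::ZZ:
:::Z::
::::::
step 14: ::::::
:ZZ:::
:Z:::Z
:::::Z
:::ZZ:
:::ZZ:
::::::
step 15: ::::::
ZZZ:::
:ZZ:::
Z::::Z
:::Z:Z
:::ZZ:
::::::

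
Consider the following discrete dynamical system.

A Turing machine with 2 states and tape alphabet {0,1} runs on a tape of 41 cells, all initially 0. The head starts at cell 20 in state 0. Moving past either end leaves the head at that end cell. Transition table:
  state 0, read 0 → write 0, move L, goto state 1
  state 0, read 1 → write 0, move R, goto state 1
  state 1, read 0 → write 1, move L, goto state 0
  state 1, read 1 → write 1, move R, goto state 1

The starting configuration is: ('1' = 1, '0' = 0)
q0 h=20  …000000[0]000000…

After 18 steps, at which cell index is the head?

2

gen 0: q0 h=20  …000000[0]000000…
gen 1: q1 h=19  …000000[0]000000…
gen 2: q0 h=18  …000000[0]100000…
gen 3: q1 h=17  …000000[0]010000…
gen 4: q0 h=16  …000000[0]101000…
gen 5: q1 h=15  …000000[0]010100…
gen 6: q0 h=14  …000000[0]101010…
gen 7: q1 h=13  …000000[0]010101…
gen 8: q0 h=12  …000000[0]101010…
gen 9: q1 h=11  …000000[0]010101…
gen 10: q0 h=10  …000000[0]101010…
gen 11: q1 h= 9  …000000[0]010101…
gen 12: q0 h= 8  …000000[0]101010…
gen 13: q1 h= 7  …000000[0]010101…
gen 14: q0 h= 6  |000000[0]101010…
gen 15: q1 h= 5  |00000[0]010101…
gen 16: q0 h= 4  |0000[0]101010…
gen 17: q1 h= 3  |000[0]010101…
gen 18: q0 h= 2  |00[0]101010…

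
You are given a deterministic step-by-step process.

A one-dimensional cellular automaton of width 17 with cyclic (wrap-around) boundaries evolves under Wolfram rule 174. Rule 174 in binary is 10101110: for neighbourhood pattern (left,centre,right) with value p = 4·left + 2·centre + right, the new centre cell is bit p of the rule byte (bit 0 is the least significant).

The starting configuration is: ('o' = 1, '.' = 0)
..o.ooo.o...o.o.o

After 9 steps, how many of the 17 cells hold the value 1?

[0] ..o.ooo.o...o.o.o
[1] .ooooo.oo..oooooo
[2] ooooo.oo..oooooo.
[3] oooo.oo..oooooo.o
[4] ooo.oo..oooooo.oo
[5] oo.oo..oooooo.ooo
[6] o.oo..oooooo.oooo
[7] .oo..oooooo.ooooo
[8] oo..oooooo.ooooo.
[9] o..oooooo.ooooo.o

13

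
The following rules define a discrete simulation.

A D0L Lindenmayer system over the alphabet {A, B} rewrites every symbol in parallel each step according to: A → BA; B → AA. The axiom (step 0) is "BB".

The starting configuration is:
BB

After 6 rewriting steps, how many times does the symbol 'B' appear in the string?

44

t=0: BB
t=1: AAAA
t=2: BABABABA
t=3: AABAAABAAABAAABA
t=4: BABAAABABABAAABABABAAABABABAAABA
t=5: AABAAABABABAAABAAABAAABABABAAABAAABAAABABABAAABAAABAAABABABAAABA
t=6: BABAAABABABAAABAAABAAABABABAAABABABAAABABABAAABAAABAAABABA…BABABAAABAAABAAABABABAAABABABAAABABABAAABAAABAAABABABAAABA  (len 128)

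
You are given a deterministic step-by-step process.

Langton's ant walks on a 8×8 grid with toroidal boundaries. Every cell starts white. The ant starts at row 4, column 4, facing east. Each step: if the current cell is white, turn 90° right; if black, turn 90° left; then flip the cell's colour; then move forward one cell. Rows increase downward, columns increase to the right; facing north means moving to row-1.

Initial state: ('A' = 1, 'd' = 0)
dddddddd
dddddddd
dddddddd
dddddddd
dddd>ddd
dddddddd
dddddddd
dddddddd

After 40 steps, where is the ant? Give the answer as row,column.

4,2

gen 0: dddddddd
dddddddd
dddddddd
dddddddd
dddd>ddd
dddddddd
dddddddd
dddddddd
gen 1: dddddddd
dddddddd
dddddddd
dddddddd
ddddAddd
ddddvddd
dddddddd
dddddddd
gen 2: dddddddd
dddddddd
dddddddd
dddddddd
ddddAddd
ddd<Addd
dddddddd
dddddddd
gen 3: dddddddd
dddddddd
dddddddd
dddddddd
ddd^Addd
dddAAddd
dddddddd
dddddddd
gen 4: dddddddd
dddddddd
dddddddd
dddddddd
dddA>ddd
dddAAddd
dddddddd
dddddddd
gen 5: dddddddd
dddddddd
dddddddd
dddd^ddd
dddAdddd
dddAAddd
dddddddd
dddddddd
gen 6: dddddddd
dddddddd
dddddddd
ddddA>dd
dddAdddd
dddAAddd
dddddddd
dddddddd
gen 7: dddddddd
dddddddd
dddddddd
ddddAAdd
dddAdvdd
dddAAddd
dddddddd
dddddddd
gen 8: dddddddd
dddddddd
dddddddd
ddddAAdd
dddA<Add
dddAAddd
dddddddd
dddddddd
gen 9: dddddddd
dddddddd
dddddddd
dddd^Add
dddAAAdd
dddAAddd
dddddddd
dddddddd
gen 10: dddddddd
dddddddd
dddddddd
ddd<dAdd
dddAAAdd
dddAAddd
dddddddd
dddddddd
gen 11: dddddddd
dddddddd
ddd^dddd
dddAdAdd
dddAAAdd
dddAAddd
dddddddd
dddddddd
gen 12: dddddddd
dddddddd
dddA>ddd
dddAdAdd
dddAAAdd
dddAAddd
dddddddd
dddddddd
gen 13: dddddddd
dddddddd
dddAAddd
dddAvAdd
dddAAAdd
dddAAddd
dddddddd
dddddddd
gen 14: dddddddd
dddddddd
dddAAddd
ddd<AAdd
dddAAAdd
dddAAddd
dddddddd
dddddddd
gen 15: dddddddd
dddddddd
dddAAddd
ddddAAdd
dddvAAdd
dddAAddd
dddddddd
dddddddd
gen 16: dddddddd
dddddddd
dddAAddd
ddddAAdd
dddd>Add
dddAAddd
dddddddd
dddddddd
gen 17: dddddddd
dddddddd
dddAAddd
dddd^Add
dddddAdd
dddAAddd
dddddddd
dddddddd
gen 18: dddddddd
dddddddd
dddAAddd
ddd<dAdd
dddddAdd
dddAAddd
dddddddd
dddddddd
gen 19: dddddddd
dddddddd
ddd^Addd
dddAdAdd
dddddAdd
dddAAddd
dddddddd
dddddddd
gen 20: dddddddd
dddddddd
dd<dAddd
dddAdAdd
dddddAdd
dddAAddd
dddddddd
dddddddd
gen 21: dddddddd
dd^ddddd
ddAdAddd
dddAdAdd
dddddAdd
dddAAddd
dddddddd
dddddddd
gen 22: dddddddd
ddA>dddd
ddAdAddd
dddAdAdd
dddddAdd
dddAAddd
dddddddd
dddddddd
gen 23: dddddddd
ddAAdddd
ddAvAddd
dddAdAdd
dddddAdd
dddAAddd
dddddddd
dddddddd
gen 24: dddddddd
ddAAdddd
dd<AAddd
dddAdAdd
dddddAdd
dddAAddd
dddddddd
dddddddd
gen 25: dddddddd
ddAAdddd
dddAAddd
ddvAdAdd
dddddAdd
dddAAddd
dddddddd
dddddddd
gen 26: dddddddd
ddAAdddd
dddAAddd
d<AAdAdd
dddddAdd
dddAAddd
dddddddd
dddddddd
gen 27: dddddddd
ddAAdddd
d^dAAddd
dAAAdAdd
dddddAdd
dddAAddd
dddddddd
dddddddd
gen 28: dddddddd
ddAAdddd
dA>AAddd
dAAAdAdd
dddddAdd
dddAAddd
dddddddd
dddddddd
gen 29: dddddddd
ddAAdddd
dAAAAddd
dAvAdAdd
dddddAdd
dddAAddd
dddddddd
dddddddd
gen 30: dddddddd
ddAAdddd
dAAAAddd
dAd>dAdd
dddddAdd
dddAAddd
dddddddd
dddddddd
gen 31: dddddddd
ddAAdddd
dAA^Addd
dAdddAdd
dddddAdd
dddAAddd
dddddddd
dddddddd
gen 32: dddddddd
ddAAdddd
dA<dAddd
dAdddAdd
dddddAdd
dddAAddd
dddddddd
dddddddd
gen 33: dddddddd
ddAAdddd
dAddAddd
dAvddAdd
dddddAdd
dddAAddd
dddddddd
dddddddd
gen 34: dddddddd
ddAAdddd
dAddAddd
d<AddAdd
dddddAdd
dddAAddd
dddddddd
dddddddd
gen 35: dddddddd
ddAAdddd
dAddAddd
ddAddAdd
dvdddAdd
dddAAddd
dddddddd
dddddddd
gen 36: dddddddd
ddAAdddd
dAddAddd
ddAddAdd
<AdddAdd
dddAAddd
dddddddd
dddddddd
gen 37: dddddddd
ddAAdddd
dAddAddd
^dAddAdd
AAdddAdd
dddAAddd
dddddddd
dddddddd
gen 38: dddddddd
ddAAdddd
dAddAddd
A>AddAdd
AAdddAdd
dddAAddd
dddddddd
dddddddd
gen 39: dddddddd
ddAAdddd
dAddAddd
AAAddAdd
AvdddAdd
dddAAddd
dddddddd
dddddddd
gen 40: dddddddd
ddAAdddd
dAddAddd
AAAddAdd
Ad>ddAdd
dddAAddd
dddddddd
dddddddd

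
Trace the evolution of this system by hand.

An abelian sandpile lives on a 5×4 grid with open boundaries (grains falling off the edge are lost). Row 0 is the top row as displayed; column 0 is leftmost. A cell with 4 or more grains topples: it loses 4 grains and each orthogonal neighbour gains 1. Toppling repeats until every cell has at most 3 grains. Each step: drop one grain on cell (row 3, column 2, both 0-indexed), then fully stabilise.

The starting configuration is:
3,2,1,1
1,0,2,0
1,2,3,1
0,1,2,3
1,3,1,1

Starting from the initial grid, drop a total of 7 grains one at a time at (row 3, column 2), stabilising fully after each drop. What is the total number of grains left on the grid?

35

[0] 3,2,1,1
1,0,2,0
1,2,3,1
0,1,2,3
1,3,1,1
[1] 3,2,1,1
1,0,2,0
1,2,3,1
0,1,3,3
1,3,1,1
[2] 3,2,1,1
1,0,3,0
1,3,0,3
0,2,2,0
1,3,2,2
[3] 3,2,1,1
1,0,3,0
1,3,0,3
0,2,3,0
1,3,2,2
[4] 3,2,1,1
1,0,3,0
1,3,1,3
0,3,0,1
1,3,3,2
[5] 3,2,1,1
1,0,3,0
1,3,1,3
0,3,1,1
1,3,3,2
[6] 3,2,1,1
1,0,3,0
1,3,1,3
0,3,2,1
1,3,3,2
[7] 3,2,1,1
1,0,3,0
1,3,1,3
0,3,3,1
1,3,3,2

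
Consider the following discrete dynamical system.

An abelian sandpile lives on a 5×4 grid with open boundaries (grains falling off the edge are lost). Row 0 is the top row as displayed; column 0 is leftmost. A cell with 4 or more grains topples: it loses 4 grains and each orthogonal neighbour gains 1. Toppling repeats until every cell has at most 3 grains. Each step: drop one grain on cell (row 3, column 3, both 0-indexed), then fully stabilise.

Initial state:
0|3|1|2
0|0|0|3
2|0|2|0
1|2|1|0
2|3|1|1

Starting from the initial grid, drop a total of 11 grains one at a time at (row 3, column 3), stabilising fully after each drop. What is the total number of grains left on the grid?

[0] 0|3|1|2
0|0|0|3
2|0|2|0
1|2|1|0
2|3|1|1
[1] 0|3|1|2
0|0|0|3
2|0|2|0
1|2|1|1
2|3|1|1
[2] 0|3|1|2
0|0|0|3
2|0|2|0
1|2|1|2
2|3|1|1
[3] 0|3|1|2
0|0|0|3
2|0|2|0
1|2|1|3
2|3|1|1
[4] 0|3|1|2
0|0|0|3
2|0|2|1
1|2|2|0
2|3|1|2
[5] 0|3|1|2
0|0|0|3
2|0|2|1
1|2|2|1
2|3|1|2
[6] 0|3|1|2
0|0|0|3
2|0|2|1
1|2|2|2
2|3|1|2
[7] 0|3|1|2
0|0|0|3
2|0|2|1
1|2|2|3
2|3|1|2
[8] 0|3|1|2
0|0|0|3
2|0|2|2
1|2|3|0
2|3|1|3
[9] 0|3|1|2
0|0|0|3
2|0|2|2
1|2|3|1
2|3|1|3
[10] 0|3|1|2
0|0|0|3
2|0|2|2
1|2|3|2
2|3|1|3
[11] 0|3|1|2
0|0|0|3
2|0|2|2
1|2|3|3
2|3|1|3

33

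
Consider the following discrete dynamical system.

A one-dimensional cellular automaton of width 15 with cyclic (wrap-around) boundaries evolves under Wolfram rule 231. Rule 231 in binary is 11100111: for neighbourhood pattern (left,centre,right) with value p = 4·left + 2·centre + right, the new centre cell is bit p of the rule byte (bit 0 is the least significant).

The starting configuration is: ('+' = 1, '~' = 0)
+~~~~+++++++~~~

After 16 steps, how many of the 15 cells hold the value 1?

0) +~~~~+++++++~~~
1) +~+++~++++++~++
2) ++~+++~++++++~+
3) +++~+++~++++++~
4) ~+++~+++~++++++
5) +~+++~+++~+++++
6) ++~+++~+++~++++
7) +++~+++~+++~+++
8) ++++~+++~+++~++
9) +++++~+++~+++~+
10) ++++++~+++~+++~
11) ~++++++~+++~+++
12) +~++++++~+++~++
13) ++~++++++~+++~+
14) +++~++++++~+++~
15) ~+++~++++++~+++
16) +~+++~++++++~++

12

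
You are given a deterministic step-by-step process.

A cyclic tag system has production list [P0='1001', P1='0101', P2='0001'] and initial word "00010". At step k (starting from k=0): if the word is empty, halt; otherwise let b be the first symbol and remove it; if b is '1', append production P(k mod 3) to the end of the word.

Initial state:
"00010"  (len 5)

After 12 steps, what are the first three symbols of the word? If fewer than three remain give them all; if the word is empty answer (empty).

100

0) "00010"  (len 5)
1) "0010"  (len 4)
2) "010"  (len 3)
3) "10"  (len 2)
4) "01001"  (len 5)
5) "1001"  (len 4)
6) "0010001"  (len 7)
7) "010001"  (len 6)
8) "10001"  (len 5)
9) "00010001"  (len 8)
10) "0010001"  (len 7)
11) "010001"  (len 6)
12) "10001"  (len 5)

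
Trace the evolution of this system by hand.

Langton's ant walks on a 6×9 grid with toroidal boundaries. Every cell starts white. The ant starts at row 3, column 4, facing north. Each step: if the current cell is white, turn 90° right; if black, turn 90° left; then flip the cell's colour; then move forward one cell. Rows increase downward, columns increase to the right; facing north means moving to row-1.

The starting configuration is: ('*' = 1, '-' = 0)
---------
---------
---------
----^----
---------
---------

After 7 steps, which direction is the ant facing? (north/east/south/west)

east

k=0  ---------
---------
---------
----^----
---------
---------
k=1  ---------
---------
---------
----*>---
---------
---------
k=2  ---------
---------
---------
----**---
-----v---
---------
k=3  ---------
---------
---------
----**---
----<*---
---------
k=4  ---------
---------
---------
----^*---
----**---
---------
k=5  ---------
---------
---------
---<-*---
----**---
---------
k=6  ---------
---------
---^-----
---*-*---
----**---
---------
k=7  ---------
---------
---*>----
---*-*---
----**---
---------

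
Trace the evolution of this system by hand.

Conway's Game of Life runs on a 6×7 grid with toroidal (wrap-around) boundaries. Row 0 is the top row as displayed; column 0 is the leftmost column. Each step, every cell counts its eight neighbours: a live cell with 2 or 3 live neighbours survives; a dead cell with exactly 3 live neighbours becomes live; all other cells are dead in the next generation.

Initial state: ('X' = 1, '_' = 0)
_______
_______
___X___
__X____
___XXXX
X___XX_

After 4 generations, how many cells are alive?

[0] _______
_______
___X___
__X____
___XXXX
X___XX_
[1] _______
_______
_______
__X__X_
___X__X
___X___
[2] _______
_______
_______
_______
__XXX__
_______
[3] _______
_______
_______
___X___
___X___
___X___
[4] _______
_______
_______
_______
__XXX__
_______

3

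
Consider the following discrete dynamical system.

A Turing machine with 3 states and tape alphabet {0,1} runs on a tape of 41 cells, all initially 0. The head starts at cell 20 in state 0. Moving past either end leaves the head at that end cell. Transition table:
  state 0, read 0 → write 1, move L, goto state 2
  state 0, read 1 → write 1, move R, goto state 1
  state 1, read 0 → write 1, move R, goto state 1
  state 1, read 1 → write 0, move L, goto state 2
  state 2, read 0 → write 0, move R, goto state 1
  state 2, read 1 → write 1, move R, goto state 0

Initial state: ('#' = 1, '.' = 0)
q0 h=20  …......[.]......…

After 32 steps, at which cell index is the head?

t=0: q0 h=20  …......[.]......…
t=1: q2 h=19  …......[.]#.....…
t=2: q1 h=20  …......[#]......…
t=3: q2 h=19  …......[.]......…
t=4: q1 h=20  …......[.]......…
t=5: q1 h=21  ….....#[.]......…
t=6: q1 h=22  …....##[.]......…
t=7: q1 h=23  …...###[.]......…
t=8: q1 h=24  …..####[.]......…
t=9: q1 h=25  ….#####[.]......…
t=10: q1 h=26  …######[.]......…
t=11: q1 h=27  …######[.]......…
t=12: q1 h=28  …######[.]......…
t=13: q1 h=29  …######[.]......…
t=14: q1 h=30  …######[.]......…
t=15: q1 h=31  …######[.]......…
t=16: q1 h=32  …######[.]......…
t=17: q1 h=33  …######[.]......…
t=18: q1 h=34  …######[.]......|
t=19: q1 h=35  …######[.].....|
t=20: q1 h=36  …######[.]....|
t=21: q1 h=37  …######[.]...|
t=22: q1 h=38  …######[.]..|
t=23: q1 h=39  …######[.].|
t=24: q1 h=40  …######[.]|
t=25: q1 h=40  …######[#]|
t=26: q2 h=39  …######[#].|
t=27: q0 h=40  …######[.]|
t=28: q2 h=39  …######[#]#|
t=29: q0 h=40  …######[#]|
t=30: q1 h=40  …######[#]|
t=31: q2 h=39  …######[#].|
t=32: q0 h=40  …######[.]|

40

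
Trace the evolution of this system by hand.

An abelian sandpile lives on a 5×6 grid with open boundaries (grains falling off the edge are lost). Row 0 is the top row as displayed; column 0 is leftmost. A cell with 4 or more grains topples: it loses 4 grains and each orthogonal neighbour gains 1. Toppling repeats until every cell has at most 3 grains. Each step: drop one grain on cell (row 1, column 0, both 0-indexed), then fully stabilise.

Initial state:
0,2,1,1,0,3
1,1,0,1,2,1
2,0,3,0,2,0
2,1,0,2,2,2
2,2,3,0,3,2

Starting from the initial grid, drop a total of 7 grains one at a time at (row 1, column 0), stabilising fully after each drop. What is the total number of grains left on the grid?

45

gen 0: 0,2,1,1,0,3
1,1,0,1,2,1
2,0,3,0,2,0
2,1,0,2,2,2
2,2,3,0,3,2
gen 1: 0,2,1,1,0,3
2,1,0,1,2,1
2,0,3,0,2,0
2,1,0,2,2,2
2,2,3,0,3,2
gen 2: 0,2,1,1,0,3
3,1,0,1,2,1
2,0,3,0,2,0
2,1,0,2,2,2
2,2,3,0,3,2
gen 3: 1,2,1,1,0,3
0,2,0,1,2,1
3,0,3,0,2,0
2,1,0,2,2,2
2,2,3,0,3,2
gen 4: 1,2,1,1,0,3
1,2,0,1,2,1
3,0,3,0,2,0
2,1,0,2,2,2
2,2,3,0,3,2
gen 5: 1,2,1,1,0,3
2,2,0,1,2,1
3,0,3,0,2,0
2,1,0,2,2,2
2,2,3,0,3,2
gen 6: 1,2,1,1,0,3
3,2,0,1,2,1
3,0,3,0,2,0
2,1,0,2,2,2
2,2,3,0,3,2
gen 7: 2,2,1,1,0,3
1,3,0,1,2,1
0,1,3,0,2,0
3,1,0,2,2,2
2,2,3,0,3,2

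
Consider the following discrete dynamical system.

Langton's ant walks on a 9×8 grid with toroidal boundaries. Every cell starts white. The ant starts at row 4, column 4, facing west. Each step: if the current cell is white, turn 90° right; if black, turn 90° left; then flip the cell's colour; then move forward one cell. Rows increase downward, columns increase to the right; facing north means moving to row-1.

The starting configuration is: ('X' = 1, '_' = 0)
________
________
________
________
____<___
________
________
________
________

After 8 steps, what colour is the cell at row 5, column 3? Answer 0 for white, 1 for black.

0) ________
________
________
________
____<___
________
________
________
________
1) ________
________
________
____^___
____X___
________
________
________
________
2) ________
________
________
____X>__
____X___
________
________
________
________
3) ________
________
________
____XX__
____Xv__
________
________
________
________
4) ________
________
________
____XX__
____<X__
________
________
________
________
5) ________
________
________
____XX__
_____X__
____v___
________
________
________
6) ________
________
________
____XX__
_____X__
___<X___
________
________
________
7) ________
________
________
____XX__
___^_X__
___XX___
________
________
________
8) ________
________
________
____XX__
___X>X__
___XX___
________
________
________

1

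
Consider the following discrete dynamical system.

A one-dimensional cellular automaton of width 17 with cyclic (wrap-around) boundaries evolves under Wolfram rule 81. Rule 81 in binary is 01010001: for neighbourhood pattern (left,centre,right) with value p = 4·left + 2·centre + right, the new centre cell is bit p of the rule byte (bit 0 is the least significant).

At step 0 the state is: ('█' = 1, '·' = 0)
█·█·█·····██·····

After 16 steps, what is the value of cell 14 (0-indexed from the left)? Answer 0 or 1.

0

t=0: █·█·█·····██·····
t=1: ·····████··█████·
t=2: ████····██·····██
t=3: ···████··█████···
t=4: ██····██·····████
t=5: ·████··█████·····
t=6: ····██·····██████
t=7: ███··█████······█
t=8: ··██·····██████··
t=9: █··█████······███
t=10: ██·····██████····
t=11: ·█████······████·
t=12: ·····██████····██
t=13: ████······████··█
t=14: ···██████····██··
t=15: ██······████··███
t=16: ·██████····██····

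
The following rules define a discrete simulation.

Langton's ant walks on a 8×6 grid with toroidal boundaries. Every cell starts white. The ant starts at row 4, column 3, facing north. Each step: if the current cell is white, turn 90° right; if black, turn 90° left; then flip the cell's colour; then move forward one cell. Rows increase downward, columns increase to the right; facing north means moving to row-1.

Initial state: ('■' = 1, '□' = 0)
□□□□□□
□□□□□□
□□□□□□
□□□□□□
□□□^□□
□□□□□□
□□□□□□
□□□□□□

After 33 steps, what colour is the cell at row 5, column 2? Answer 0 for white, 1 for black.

step 0: □□□□□□
□□□□□□
□□□□□□
□□□□□□
□□□^□□
□□□□□□
□□□□□□
□□□□□□
step 1: □□□□□□
□□□□□□
□□□□□□
□□□□□□
□□□■>□
□□□□□□
□□□□□□
□□□□□□
step 2: □□□□□□
□□□□□□
□□□□□□
□□□□□□
□□□■■□
□□□□v□
□□□□□□
□□□□□□
step 3: □□□□□□
□□□□□□
□□□□□□
□□□□□□
□□□■■□
□□□<■□
□□□□□□
□□□□□□
step 4: □□□□□□
□□□□□□
□□□□□□
□□□□□□
□□□^■□
□□□■■□
□□□□□□
□□□□□□
step 5: □□□□□□
□□□□□□
□□□□□□
□□□□□□
□□<□■□
□□□■■□
□□□□□□
□□□□□□
step 6: □□□□□□
□□□□□□
□□□□□□
□□^□□□
□□■□■□
□□□■■□
□□□□□□
□□□□□□
step 7: □□□□□□
□□□□□□
□□□□□□
□□■>□□
□□■□■□
□□□■■□
□□□□□□
□□□□□□
step 8: □□□□□□
□□□□□□
□□□□□□
□□■■□□
□□■v■□
□□□■■□
□□□□□□
□□□□□□
step 9: □□□□□□
□□□□□□
□□□□□□
□□■■□□
□□<■■□
□□□■■□
□□□□□□
□□□□□□
step 10: □□□□□□
□□□□□□
□□□□□□
□□■■□□
□□□■■□
□□v■■□
□□□□□□
□□□□□□
step 11: □□□□□□
□□□□□□
□□□□□□
□□■■□□
□□□■■□
□<■■■□
□□□□□□
□□□□□□
step 12: □□□□□□
□□□□□□
□□□□□□
□□■■□□
□^□■■□
□■■■■□
□□□□□□
□□□□□□
step 13: □□□□□□
□□□□□□
□□□□□□
□□■■□□
□■>■■□
□■■■■□
□□□□□□
□□□□□□
step 14: □□□□□□
□□□□□□
□□□□□□
□□■■□□
□■■■■□
□■v■■□
□□□□□□
□□□□□□
step 15: □□□□□□
□□□□□□
□□□□□□
□□■■□□
□■■■■□
□■□>■□
□□□□□□
□□□□□□
step 16: □□□□□□
□□□□□□
□□□□□□
□□■■□□
□■■^■□
□■□□■□
□□□□□□
□□□□□□
step 17: □□□□□□
□□□□□□
□□□□□□
□□■■□□
□■<□■□
□■□□■□
□□□□□□
□□□□□□
step 18: □□□□□□
□□□□□□
□□□□□□
□□■■□□
□■□□■□
□■v□■□
□□□□□□
□□□□□□
step 19: □□□□□□
□□□□□□
□□□□□□
□□■■□□
□■□□■□
□<■□■□
□□□□□□
□□□□□□
step 20: □□□□□□
□□□□□□
□□□□□□
□□■■□□
□■□□■□
□□■□■□
□v□□□□
□□□□□□
step 21: □□□□□□
□□□□□□
□□□□□□
□□■■□□
□■□□■□
□□■□■□
<■□□□□
□□□□□□
step 22: □□□□□□
□□□□□□
□□□□□□
□□■■□□
□■□□■□
^□■□■□
■■□□□□
□□□□□□
step 23: □□□□□□
□□□□□□
□□□□□□
□□■■□□
□■□□■□
■>■□■□
■■□□□□
□□□□□□
step 24: □□□□□□
□□□□□□
□□□□□□
□□■■□□
□■□□■□
■■■□■□
■v□□□□
□□□□□□
step 25: □□□□□□
□□□□□□
□□□□□□
□□■■□□
□■□□■□
■■■□■□
■□>□□□
□□□□□□
step 26: □□□□□□
□□□□□□
□□□□□□
□□■■□□
□■□□■□
■■■□■□
■□■□□□
□□v□□□
step 27: □□□□□□
□□□□□□
□□□□□□
□□■■□□
□■□□■□
■■■□■□
■□■□□□
□<■□□□
step 28: □□□□□□
□□□□□□
□□□□□□
□□■■□□
□■□□■□
■■■□■□
■^■□□□
□■■□□□
step 29: □□□□□□
□□□□□□
□□□□□□
□□■■□□
□■□□■□
■■■□■□
■■>□□□
□■■□□□
step 30: □□□□□□
□□□□□□
□□□□□□
□□■■□□
□■□□■□
■■^□■□
■■□□□□
□■■□□□
step 31: □□□□□□
□□□□□□
□□□□□□
□□■■□□
□■□□■□
■<□□■□
■■□□□□
□■■□□□
step 32: □□□□□□
□□□□□□
□□□□□□
□□■■□□
□■□□■□
■□□□■□
■v□□□□
□■■□□□
step 33: □□□□□□
□□□□□□
□□□□□□
□□■■□□
□■□□■□
■□□□■□
■□>□□□
□■■□□□

0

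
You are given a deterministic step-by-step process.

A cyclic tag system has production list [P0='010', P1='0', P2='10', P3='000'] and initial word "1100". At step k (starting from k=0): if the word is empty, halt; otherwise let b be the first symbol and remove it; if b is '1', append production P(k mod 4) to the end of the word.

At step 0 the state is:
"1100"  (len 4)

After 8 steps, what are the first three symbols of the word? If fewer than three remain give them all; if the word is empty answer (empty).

0

[0] "1100"  (len 4)
[1] "100010"  (len 6)
[2] "000100"  (len 6)
[3] "00100"  (len 5)
[4] "0100"  (len 4)
[5] "100"  (len 3)
[6] "000"  (len 3)
[7] "00"  (len 2)
[8] "0"  (len 1)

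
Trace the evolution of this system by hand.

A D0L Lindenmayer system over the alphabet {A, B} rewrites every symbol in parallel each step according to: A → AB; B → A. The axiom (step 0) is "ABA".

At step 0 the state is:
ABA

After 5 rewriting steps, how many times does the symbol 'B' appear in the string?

t=0: ABA
t=1: ABAAB
t=2: ABAABABA
t=3: ABAABABAABAAB
t=4: ABAABABAABAABABAABABA
t=5: ABAABABAABAABABAABABAABAABABAABAAB

13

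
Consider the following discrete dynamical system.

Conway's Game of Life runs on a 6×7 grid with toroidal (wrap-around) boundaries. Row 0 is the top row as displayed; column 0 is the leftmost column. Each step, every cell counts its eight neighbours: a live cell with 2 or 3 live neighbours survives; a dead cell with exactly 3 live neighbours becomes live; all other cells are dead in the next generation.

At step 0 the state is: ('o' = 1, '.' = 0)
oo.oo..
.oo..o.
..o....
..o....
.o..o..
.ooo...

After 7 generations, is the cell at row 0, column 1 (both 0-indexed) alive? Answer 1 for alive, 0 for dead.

0

0) oo.oo..
.oo..o.
..o....
..o....
.o..o..
.ooo...
1) o...o..
o...o..
..oo...
.ooo...
.o.....
.......
2) .......
.o..o..
....o..
.o.o...
.o.....
.......
3) .......
.......
..ooo..
..o....
..o....
.......
4) .......
...o...
..oo...
.oo....
.......
.......
5) .......
..oo...
.o.o...
.ooo...
.......
.......
6) .......
..oo...
.o..o..
.o.o...
..o....
.......
7) .......
..oo...
.o..o..
.o.o...
..o....
.......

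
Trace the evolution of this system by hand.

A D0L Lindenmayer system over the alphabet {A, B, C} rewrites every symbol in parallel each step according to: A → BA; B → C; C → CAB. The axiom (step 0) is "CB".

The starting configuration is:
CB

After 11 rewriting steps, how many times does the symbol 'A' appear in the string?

t=0: CB
t=1: CABC
t=2: CABBACCAB
t=3: CABBACCBACABCABBAC
t=4: CABBACCBACABCABCBACABBACCABBACCBACAB
t=5: CABBACCBACABCABCBACABBACCABBACCABCBACABBACCBACABCABBACCBACABCABCBACABBAC
t=6: CABBACCBACABCABCBACABBACCABBACCABCBACABBACCBACABCABBACCBAC…BCBACABBACCABBACCBACABCABCBACABBACCABBACCABCBACABBACCBACAB  (len 144)
t=7: CABBACCBACABCABCBACABBACCABBACCABCBACABBACCBACABCABBACCBAC…BBACCBACABCABBACCBACABCABBACCABCBACABBACCBACABCABCBACABBAC  (len 288)
t=8: CABBACCBACABCABCBACABBACCABBACCABCBACABBACCBACABCABBACCBAC…BBACCABCBACABBACCBACABCABCBACABBACCABBACCABCBACABBACCBACAB  (len 576)
t=9: CABBACCBACABCABCBACABBACCABBACCABCBACABBACCBACABCABBACCBAC…BBACCBACABCABBACCBACABCABBACCABCBACABBACCBACABCABCBACABBAC  (len 1152)
t=10: CABBACCBACABCABCBACABBACCABBACCABCBACABBACCBACABCABBACCBAC…BBACCABCBACABBACCBACABCABCBACABBACCABBACCABCBACABBACCBACAB  (len 2304)
t=11: CABBACCBACABCABCBACABBACCABBACCABCBACABBACCBACABCABBACCBAC…BBACCBACABCABBACCBACABCABBACCABCBACABBACCBACABCABCBACABBAC  (len 4608)

1536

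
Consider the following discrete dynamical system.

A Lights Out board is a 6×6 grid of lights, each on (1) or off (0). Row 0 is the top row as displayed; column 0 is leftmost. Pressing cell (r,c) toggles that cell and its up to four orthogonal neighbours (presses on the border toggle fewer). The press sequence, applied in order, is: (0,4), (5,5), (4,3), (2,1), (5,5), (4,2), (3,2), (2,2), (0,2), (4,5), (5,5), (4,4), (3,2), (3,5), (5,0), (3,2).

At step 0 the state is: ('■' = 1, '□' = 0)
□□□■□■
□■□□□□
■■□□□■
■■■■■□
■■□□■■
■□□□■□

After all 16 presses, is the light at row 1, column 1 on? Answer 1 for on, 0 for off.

0) □□□■□■
□■□□□□
■■□□□■
■■■■■□
■■□□■■
■□□□■□
1) □□□□■□
□■□□■□
■■□□□■
■■■■■□
■■□□■■
■□□□■□
2) □□□□■□
□■□□■□
■■□□□■
■■■■■□
■■□□■□
■□□□□■
3) □□□□■□
□■□□■□
■■□□□■
■■■□■□
■■■■□□
■□□■□■
4) □□□□■□
□□□□■□
□□■□□■
■□■□■□
■■■■□□
■□□■□■
5) □□□□■□
□□□□■□
□□■□□■
■□■□■□
■■■■□■
■□□■■□
6) □□□□■□
□□□□■□
□□■□□■
■□□□■□
■□□□□■
■□■■■□
7) □□□□■□
□□□□■□
□□□□□■
■■■■■□
■□■□□■
■□■■■□
8) □□□□■□
□□■□■□
□■■■□■
■■□■■□
■□■□□■
■□■■■□
9) □■■■■□
□□□□■□
□■■■□■
■■□■■□
■□■□□■
■□■■■□
10) □■■■■□
□□□□■□
□■■■□■
■■□■■■
■□■□■□
■□■■■■
11) □■■■■□
□□□□■□
□■■■□■
■■□■■■
■□■□■■
■□■■□□
12) □■■■■□
□□□□■□
□■■■□■
■■□■□■
■□■■□□
■□■■■□
13) □■■■■□
□□□□■□
□■□■□■
■□■□□■
■□□■□□
■□■■■□
14) □■■■■□
□□□□■□
□■□■□□
■□■□■□
■□□■□■
■□■■■□
15) □■■■■□
□□□□■□
□■□■□□
■□■□■□
□□□■□■
□■■■■□
16) □■■■■□
□□□□■□
□■■■□□
■■□■■□
□□■■□■
□■■■■□

0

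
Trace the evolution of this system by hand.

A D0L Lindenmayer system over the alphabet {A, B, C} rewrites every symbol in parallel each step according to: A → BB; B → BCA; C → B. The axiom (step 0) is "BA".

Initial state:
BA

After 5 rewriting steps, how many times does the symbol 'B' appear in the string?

step 0: BA
step 1: BCABB
step 2: BCABBBBCABCA
step 3: BCABBBBCABCABCABCABBBBCABBB
step 4: BCABBBBCABCABCABCABBBBCABBBBCABBBBCABBBBCABCABCABCABBBBCABCABCA
step 5: BCABBBBCABCABCABCABBBBCABBBBCABBBBCABBBBCABCABCABCABBBBCAB…ABCABCABCABBBBCABBBBCABBBBCABBBBCABCABCABCABBBBCABBBBCABBB  (len 144)

78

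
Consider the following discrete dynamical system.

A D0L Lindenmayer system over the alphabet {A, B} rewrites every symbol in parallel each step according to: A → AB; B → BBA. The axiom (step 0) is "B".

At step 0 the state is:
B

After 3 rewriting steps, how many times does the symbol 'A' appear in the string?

8

step 0: B
step 1: BBA
step 2: BBABBAAB
step 3: BBABBAABBBABBAABABBBA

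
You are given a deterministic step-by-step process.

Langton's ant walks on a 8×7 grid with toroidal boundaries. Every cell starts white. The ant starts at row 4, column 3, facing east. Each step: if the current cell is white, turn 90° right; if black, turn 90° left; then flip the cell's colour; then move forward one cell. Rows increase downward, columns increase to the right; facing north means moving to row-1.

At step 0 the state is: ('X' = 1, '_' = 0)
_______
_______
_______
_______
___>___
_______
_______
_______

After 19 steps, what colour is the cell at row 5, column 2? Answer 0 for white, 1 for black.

1

0) _______
_______
_______
_______
___>___
_______
_______
_______
1) _______
_______
_______
_______
___X___
___v___
_______
_______
2) _______
_______
_______
_______
___X___
__<X___
_______
_______
3) _______
_______
_______
_______
__^X___
__XX___
_______
_______
4) _______
_______
_______
_______
__X>___
__XX___
_______
_______
5) _______
_______
_______
___^___
__X____
__XX___
_______
_______
6) _______
_______
_______
___X>__
__X____
__XX___
_______
_______
7) _______
_______
_______
___XX__
__X_v__
__XX___
_______
_______
8) _______
_______
_______
___XX__
__X<X__
__XX___
_______
_______
9) _______
_______
_______
___^X__
__XXX__
__XX___
_______
_______
10) _______
_______
_______
__<_X__
__XXX__
__XX___
_______
_______
11) _______
_______
__^____
__X_X__
__XXX__
__XX___
_______
_______
12) _______
_______
__X>___
__X_X__
__XXX__
__XX___
_______
_______
13) _______
_______
__XX___
__XvX__
__XXX__
__XX___
_______
_______
14) _______
_______
__XX___
__<XX__
__XXX__
__XX___
_______
_______
15) _______
_______
__XX___
___XX__
__vXX__
__XX___
_______
_______
16) _______
_______
__XX___
___XX__
___>X__
__XX___
_______
_______
17) _______
_______
__XX___
___^X__
____X__
__XX___
_______
_______
18) _______
_______
__XX___
__<_X__
____X__
__XX___
_______
_______
19) _______
_______
__^X___
__X_X__
____X__
__XX___
_______
_______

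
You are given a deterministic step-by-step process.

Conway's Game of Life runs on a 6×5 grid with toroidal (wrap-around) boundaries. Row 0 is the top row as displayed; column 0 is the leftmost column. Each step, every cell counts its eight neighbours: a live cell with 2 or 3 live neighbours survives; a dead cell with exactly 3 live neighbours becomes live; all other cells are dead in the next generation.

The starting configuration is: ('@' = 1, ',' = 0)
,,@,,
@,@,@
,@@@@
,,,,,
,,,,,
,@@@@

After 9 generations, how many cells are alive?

2

step 0: ,,@,,
@,@,@
,@@@@
,,,,,
,,,,,
,@@@@
step 1: ,,,,,
@,,,@
,@@,@
,,@@,
,,@@,
,@@@,
step 2: @@@@@
@@,@@
,@@,@
,,,,@
,,,,@
,@,@,
step 3: ,,,,,
,,,,,
,@@,,
,,,,@
@,,@@
,@,,,
step 4: ,,,,,
,,,,,
,,,,,
,@@,@
@,,@@
@,,,@
step 5: ,,,,,
,,,,,
,,,,,
,@@,@
,,@,,
@,,@,
step 6: ,,,,,
,,,,,
,,,,,
,@@@,
@,@,@
,,,,,
step 7: ,,,,,
,,,,,
,,@,,
@@@@@
@,@,@
,,,,,
step 8: ,,,,,
,,,,,
@,@,@
,,,,,
,,@,,
,,,,,
step 9: ,,,,,
,,,,,
,,,,,
,@,@,
,,,,,
,,,,,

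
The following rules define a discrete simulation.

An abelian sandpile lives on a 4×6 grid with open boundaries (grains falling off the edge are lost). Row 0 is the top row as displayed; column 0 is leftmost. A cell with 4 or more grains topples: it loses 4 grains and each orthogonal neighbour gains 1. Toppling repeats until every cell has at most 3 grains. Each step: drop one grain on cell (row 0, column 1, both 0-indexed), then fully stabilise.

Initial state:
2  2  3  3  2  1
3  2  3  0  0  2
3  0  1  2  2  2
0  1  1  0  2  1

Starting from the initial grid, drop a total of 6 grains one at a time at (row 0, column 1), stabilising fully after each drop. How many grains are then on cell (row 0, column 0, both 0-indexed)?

step 0: 2  2  3  3  2  1
3  2  3  0  0  2
3  0  1  2  2  2
0  1  1  0  2  1
step 1: 2  3  3  3  2  1
3  2  3  0  0  2
3  0  1  2  2  2
0  1  1  0  2  1
step 2: 0  3  2  0  3  1
2  1  1  2  0  2
0  2  2  2  2  2
1  1  1  0  2  1
step 3: 1  0  3  0  3  1
2  2  1  2  0  2
0  2  2  2  2  2
1  1  1  0  2  1
step 4: 1  1  3  0  3  1
2  2  1  2  0  2
0  2  2  2  2  2
1  1  1  0  2  1
step 5: 1  2  3  0  3  1
2  2  1  2  0  2
0  2  2  2  2  2
1  1  1  0  2  1
step 6: 1  3  3  0  3  1
2  2  1  2  0  2
0  2  2  2  2  2
1  1  1  0  2  1

1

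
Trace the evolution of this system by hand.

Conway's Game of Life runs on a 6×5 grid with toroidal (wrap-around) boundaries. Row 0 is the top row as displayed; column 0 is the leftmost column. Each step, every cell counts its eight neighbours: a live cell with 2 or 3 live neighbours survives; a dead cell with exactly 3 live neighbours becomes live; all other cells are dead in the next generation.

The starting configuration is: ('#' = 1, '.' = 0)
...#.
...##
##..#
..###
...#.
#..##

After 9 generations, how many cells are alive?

3

step 0: ...#.
...##
##..#
..###
...#.
#..##
step 1: #.#..
..##.
.#...
.##..
#....
..##.
step 2: ....#
..##.
.#.#.
###..
...#.
..###
step 3: ....#
..###
#..##
##.##
#....
..#.#
step 4: #.#.#
..#..
.....
.###.
..#..
#..##
step 5: #.#..
.#.#.
.#.#.
.###.
#....
#.#..
step 6: #.###
##.##
##.##
##.##
#..##
#...#
step 7: ..#..
.....
.....
.....
..#..
..#..
step 8: .....
.....
.....
.....
.....
.###.
step 9: ..#..
.....
.....
.....
..#..
..#..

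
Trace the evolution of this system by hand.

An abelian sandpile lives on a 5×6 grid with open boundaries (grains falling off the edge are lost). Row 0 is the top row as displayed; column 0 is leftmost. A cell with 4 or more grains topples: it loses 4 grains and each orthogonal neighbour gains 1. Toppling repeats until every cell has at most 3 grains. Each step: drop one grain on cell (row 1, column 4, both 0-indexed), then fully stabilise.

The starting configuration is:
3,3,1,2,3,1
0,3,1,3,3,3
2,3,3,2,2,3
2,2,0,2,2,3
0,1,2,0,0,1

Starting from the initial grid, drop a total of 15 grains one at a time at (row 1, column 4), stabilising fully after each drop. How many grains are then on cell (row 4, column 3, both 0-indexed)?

0) 3,3,1,2,3,1
0,3,1,3,3,3
2,3,3,2,2,3
2,2,0,2,2,3
0,1,2,0,0,1
1) 0,2,0,2,2,3
2,2,2,0,1,2
3,1,2,3,3,2
2,3,2,0,1,1
0,1,2,1,1,2
2) 0,2,0,2,2,3
2,2,2,0,2,2
3,1,2,3,3,2
2,3,2,0,1,1
0,1,2,1,1,2
3) 0,2,0,2,2,3
2,2,2,0,3,2
3,1,2,3,3,2
2,3,2,0,1,1
0,1,2,1,1,2
4) 0,2,0,2,3,3
2,2,2,2,1,3
3,1,3,0,1,3
2,3,2,1,2,1
0,1,2,1,1,2
5) 0,2,0,2,3,3
2,2,2,2,2,3
3,1,3,0,1,3
2,3,2,1,2,1
0,1,2,1,1,2
6) 0,2,0,2,3,3
2,2,2,2,3,3
3,1,3,0,1,3
2,3,2,1,2,1
0,1,2,1,1,2
7) 0,2,0,3,1,1
2,2,2,3,2,2
3,1,3,0,3,0
2,3,2,1,2,2
0,1,2,1,1,2
8) 0,2,0,3,1,1
2,2,2,3,3,2
3,1,3,0,3,0
2,3,2,1,2,2
0,1,2,1,1,2
9) 0,2,1,0,3,1
2,2,3,1,2,3
3,1,3,2,0,1
2,3,2,1,3,2
0,1,2,1,1,2
10) 0,2,1,0,3,1
2,2,3,1,3,3
3,1,3,2,0,1
2,3,2,1,3,2
0,1,2,1,1,2
11) 0,2,1,1,0,3
2,2,3,2,2,0
3,1,3,2,1,2
2,3,2,1,3,2
0,1,2,1,1,2
12) 0,2,1,1,0,3
2,2,3,2,3,0
3,1,3,2,1,2
2,3,2,1,3,2
0,1,2,1,1,2
13) 0,2,1,1,1,3
2,2,3,3,0,1
3,1,3,2,2,2
2,3,2,1,3,2
0,1,2,1,1,2
14) 0,2,1,1,1,3
2,2,3,3,1,1
3,1,3,2,2,2
2,3,2,1,3,2
0,1,2,1,1,2
15) 0,2,1,1,1,3
2,2,3,3,2,1
3,1,3,2,2,2
2,3,2,1,3,2
0,1,2,1,1,2

1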